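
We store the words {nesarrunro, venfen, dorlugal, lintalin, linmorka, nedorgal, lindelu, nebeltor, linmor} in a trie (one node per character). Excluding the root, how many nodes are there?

Count nodes per top-level branch (shared prefixes stored once):
  'd'-branch (dorlugal): 8 nodes
  'l'-branch (lindelu, linmor, linmorka, lintalin): 17 nodes
  'n'-branch (nebeltor, nedorgal, nesarrunro): 22 nodes
  'v'-branch (venfen): 6 nodes
Sum: 53

53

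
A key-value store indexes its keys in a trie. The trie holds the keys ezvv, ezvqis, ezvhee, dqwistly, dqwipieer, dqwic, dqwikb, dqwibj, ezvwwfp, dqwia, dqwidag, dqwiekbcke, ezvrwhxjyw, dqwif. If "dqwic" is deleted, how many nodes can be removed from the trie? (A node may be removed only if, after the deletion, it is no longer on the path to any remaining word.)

1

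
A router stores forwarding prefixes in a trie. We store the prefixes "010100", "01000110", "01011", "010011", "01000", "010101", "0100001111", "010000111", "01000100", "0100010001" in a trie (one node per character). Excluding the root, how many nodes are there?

Insert word by word; a character creates a node only if that edge doesn't already exist:
  "010100" → 6 new (0, 1, 0, 1, 0, 0)
  "01000110" → prefix "010" already present; 5 new (0, 0, 1, 1, 0)
  "01011" → prefix "0101" already present; 1 new (1)
  "010011" → prefix "0100" already present; 2 new (1, 1)
  "01000" → prefix "01000" already present; 0 new (none)
  "010101" → prefix "01010" already present; 1 new (1)
  "0100001111" → prefix "01000" already present; 5 new (0, 1, 1, 1, 1)
  "010000111" → prefix "010000111" already present; 0 new (none)
  "01000100" → prefix "010001" already present; 2 new (0, 0)
  "0100010001" → prefix "01000100" already present; 2 new (0, 1)
Total nodes = 6 + 5 + 1 + 2 + 0 + 1 + 5 + 0 + 2 + 2 = 24

24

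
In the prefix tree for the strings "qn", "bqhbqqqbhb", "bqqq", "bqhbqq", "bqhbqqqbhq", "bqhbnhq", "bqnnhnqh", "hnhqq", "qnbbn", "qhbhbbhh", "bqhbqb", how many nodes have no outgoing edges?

A leaf is a node with no children — equivalently, the end of a word that is not a proper prefix of any other stored word.
Those words: "bqhbnhq", "bqhbqb", "bqhbqqqbhb", "bqhbqqqbhq", "bqnnhnqh", "bqqq", "hnhqq", "qhbhbbhh", "qnbbn"
Leaf count: 9

9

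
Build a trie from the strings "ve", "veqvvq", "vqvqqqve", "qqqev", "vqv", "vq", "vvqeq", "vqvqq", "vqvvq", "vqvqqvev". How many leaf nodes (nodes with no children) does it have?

A leaf is a node with no children — equivalently, the end of a word that is not a proper prefix of any other stored word.
Those words: "qqqev", "veqvvq", "vqvqqqve", "vqvqqvev", "vqvvq", "vvqeq"
Leaf count: 6

6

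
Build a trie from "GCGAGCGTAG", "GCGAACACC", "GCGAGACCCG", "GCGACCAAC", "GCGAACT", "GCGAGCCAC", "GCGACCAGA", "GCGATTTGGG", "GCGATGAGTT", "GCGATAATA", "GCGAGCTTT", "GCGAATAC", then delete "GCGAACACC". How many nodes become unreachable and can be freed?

3

Walk "GCGAACACC" from the leaf back toward the root, removing each node that no remaining word uses.
The suffix "ACC" (3 nodes) is used only by "GCGAACACC"; the node for "GCGAAC" still has the child "T", so pruning stops there.
Nodes removed: 3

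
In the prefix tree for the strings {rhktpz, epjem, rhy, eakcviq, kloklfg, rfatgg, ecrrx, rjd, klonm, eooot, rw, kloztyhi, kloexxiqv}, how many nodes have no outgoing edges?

A leaf is a node with no children — equivalently, the end of a word that is not a proper prefix of any other stored word.
Those words: "eakcviq", "ecrrx", "eooot", "epjem", "kloexxiqv", "kloklfg", "klonm", "kloztyhi", "rfatgg", "rhktpz", "rhy", "rjd", "rw"
Leaf count: 13

13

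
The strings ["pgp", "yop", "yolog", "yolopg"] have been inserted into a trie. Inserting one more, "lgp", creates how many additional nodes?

3

"lgp" shares no prefix with any stored word, so all 3 characters open new nodes.
3 − 0 = 3 new nodes.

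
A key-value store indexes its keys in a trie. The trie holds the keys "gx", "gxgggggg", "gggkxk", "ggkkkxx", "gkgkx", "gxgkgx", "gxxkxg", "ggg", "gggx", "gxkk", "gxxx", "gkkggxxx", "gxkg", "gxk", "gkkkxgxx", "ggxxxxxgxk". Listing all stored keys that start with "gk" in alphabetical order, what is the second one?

Words with prefix "gk", in lexicographic order: "gkgkx", "gkkggxxx", "gkkkxgxx"
Position 2: gkkggxxx

gkkggxxx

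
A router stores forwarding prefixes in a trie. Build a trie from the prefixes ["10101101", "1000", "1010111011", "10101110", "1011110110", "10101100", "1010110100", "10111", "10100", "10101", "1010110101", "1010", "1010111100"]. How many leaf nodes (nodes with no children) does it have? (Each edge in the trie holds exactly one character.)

A leaf is a node with no children — equivalently, the end of a word that is not a proper prefix of any other stored word.
Those words: "1000", "10100", "10101100", "1010110100", "1010110101", "1010111011", "1010111100", "1011110110"
Leaf count: 8

8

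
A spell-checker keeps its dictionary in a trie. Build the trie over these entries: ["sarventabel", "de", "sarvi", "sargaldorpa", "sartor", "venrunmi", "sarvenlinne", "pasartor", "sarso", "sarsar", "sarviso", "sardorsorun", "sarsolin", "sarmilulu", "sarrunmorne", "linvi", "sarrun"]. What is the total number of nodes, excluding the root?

82

For each word, the new-node count is its length minus the longest prefix already in the trie:
  "sarventabel" → 11 new (s, a, r, v, e, n, t, a, b, e, l)
  "de" → 2 new (d, e)
  "sarvi" → prefix "sarv" already present; 1 new (i)
  "sargaldorpa" → prefix "sar" already present; 8 new (g, a, l, d, o, r, p, a)
  "sartor" → prefix "sar" already present; 3 new (t, o, r)
  "venrunmi" → 8 new (v, e, n, r, u, n, m, i)
  "sarvenlinne" → prefix "sarven" already present; 5 new (l, i, n, n, e)
  "pasartor" → 8 new (p, a, s, a, r, t, o, r)
  "sarso" → prefix "sar" already present; 2 new (s, o)
  "sarsar" → prefix "sars" already present; 2 new (a, r)
  "sarviso" → prefix "sarvi" already present; 2 new (s, o)
  "sardorsorun" → prefix "sar" already present; 8 new (d, o, r, s, o, r, u, n)
  "sarsolin" → prefix "sarso" already present; 3 new (l, i, n)
  "sarmilulu" → prefix "sar" already present; 6 new (m, i, l, u, l, u)
  "sarrunmorne" → prefix "sar" already present; 8 new (r, u, n, m, o, r, n, e)
  "linvi" → 5 new (l, i, n, v, i)
  "sarrun" → prefix "sarrun" already present; 0 new (none)
Total nodes = 11 + 2 + 1 + 8 + 3 + 8 + 5 + 8 + 2 + 2 + 2 + 8 + 3 + 6 + 8 + 5 + 0 = 82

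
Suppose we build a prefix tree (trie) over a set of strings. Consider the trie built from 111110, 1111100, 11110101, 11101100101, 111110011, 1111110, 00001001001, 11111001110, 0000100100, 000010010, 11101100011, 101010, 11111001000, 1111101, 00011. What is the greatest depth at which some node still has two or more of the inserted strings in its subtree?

The deepest shared node is where two words last agree before diverging.
e.g. "0000100100" and "00001001001" share the prefix "0000100100" of length 10; no pair shares a longer one.
Longest shared-prefix length: 10

10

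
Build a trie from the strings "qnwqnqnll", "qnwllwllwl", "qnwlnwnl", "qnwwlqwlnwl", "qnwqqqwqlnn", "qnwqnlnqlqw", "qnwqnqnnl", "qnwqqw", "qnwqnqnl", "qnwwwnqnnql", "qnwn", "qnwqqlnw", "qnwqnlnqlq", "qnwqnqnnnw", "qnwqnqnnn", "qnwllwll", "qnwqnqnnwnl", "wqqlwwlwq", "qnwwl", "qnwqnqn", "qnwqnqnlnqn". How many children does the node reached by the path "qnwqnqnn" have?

3

Walk "qnwqnqnn" from the root, arriving at one node.
Characters that immediately follow "qnwqnqnn" among the stored strings: {l, n, w}.
That node has 3 child edges.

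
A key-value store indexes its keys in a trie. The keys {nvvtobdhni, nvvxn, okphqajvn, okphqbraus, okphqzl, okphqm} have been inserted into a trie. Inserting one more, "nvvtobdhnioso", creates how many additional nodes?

3

"nvvtobdhni" is already a path in the trie; the remaining "oso" must be added.
Each of the 3 remaining characters creates one node.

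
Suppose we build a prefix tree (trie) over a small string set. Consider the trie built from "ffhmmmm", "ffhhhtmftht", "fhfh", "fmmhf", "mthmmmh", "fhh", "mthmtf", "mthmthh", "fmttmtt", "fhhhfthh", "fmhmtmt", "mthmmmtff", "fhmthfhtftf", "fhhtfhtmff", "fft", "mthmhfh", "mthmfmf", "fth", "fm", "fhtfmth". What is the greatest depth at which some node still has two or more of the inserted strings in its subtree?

The deepest shared node is where two words last agree before diverging.
"mthmmmh" and "mthmmmtff" agree on "mthmmm" (6 characters) before diverging; nothing deeper is shared.
Longest shared-prefix length: 6

6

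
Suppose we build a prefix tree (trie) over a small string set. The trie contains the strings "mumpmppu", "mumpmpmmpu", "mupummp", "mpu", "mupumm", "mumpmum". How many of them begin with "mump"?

Filter for entries beginning with "mump":
Words under "mump": mumpmpmmpu, mumpmppu, mumpmum
Count: 3

3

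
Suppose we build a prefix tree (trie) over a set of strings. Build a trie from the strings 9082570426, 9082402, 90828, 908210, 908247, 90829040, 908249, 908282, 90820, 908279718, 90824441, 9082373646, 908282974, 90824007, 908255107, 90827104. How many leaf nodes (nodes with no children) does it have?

14

Leaves are exactly the stored words that no other stored word extends.
Those words: "90820", "908210", "9082373646", "90824007", "9082402", "90824441", "908247", "908249", "908255107", "9082570426", "90827104", "908279718", "908282974", "90829040"
Leaf count: 14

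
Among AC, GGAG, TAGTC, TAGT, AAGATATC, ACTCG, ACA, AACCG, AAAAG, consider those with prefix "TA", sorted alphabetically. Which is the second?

TAGTC

DFS of the "TA" subtree visits, in order: "TAGT", "TAGTC"
Position 2: TAGTC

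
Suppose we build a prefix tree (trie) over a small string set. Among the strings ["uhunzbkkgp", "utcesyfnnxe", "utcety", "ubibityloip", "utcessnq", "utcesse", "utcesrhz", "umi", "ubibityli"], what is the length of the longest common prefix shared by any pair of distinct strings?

8

Look for the deepest trie node that still has at least two words in its subtree.
"ubibityli" and "ubibityloip" agree on "ubibityl" (8 characters) before diverging; nothing deeper is shared.
Longest shared-prefix length: 8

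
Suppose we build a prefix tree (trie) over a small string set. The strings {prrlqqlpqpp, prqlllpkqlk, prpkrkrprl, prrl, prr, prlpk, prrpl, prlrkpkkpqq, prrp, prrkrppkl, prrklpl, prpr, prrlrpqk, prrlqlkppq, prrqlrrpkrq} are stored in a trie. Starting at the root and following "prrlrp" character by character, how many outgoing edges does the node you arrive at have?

1

Follow the path "prrlrp" to its node, then look at its outgoing edges.
Distinct next characters after "prrlrp": q.
That node has 1 child edge.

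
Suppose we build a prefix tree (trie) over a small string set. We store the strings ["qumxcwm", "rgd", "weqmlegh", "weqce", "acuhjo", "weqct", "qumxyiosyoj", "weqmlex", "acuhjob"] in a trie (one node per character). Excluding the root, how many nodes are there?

36

Trace insertions, counting only characters that open a new branch:
  "qumxcwm" → 7 new (q, u, m, x, c, w, m)
  "rgd" → 3 new (r, g, d)
  "weqmlegh" → 8 new (w, e, q, m, l, e, g, h)
  "weqce" → prefix "weq" already present; 2 new (c, e)
  "acuhjo" → 6 new (a, c, u, h, j, o)
  "weqct" → prefix "weqc" already present; 1 new (t)
  "qumxyiosyoj" → prefix "qumx" already present; 7 new (y, i, o, s, y, o, j)
  "weqmlex" → prefix "weqmle" already present; 1 new (x)
  "acuhjob" → prefix "acuhjo" already present; 1 new (b)
Total nodes = 7 + 3 + 8 + 2 + 6 + 1 + 7 + 1 + 1 = 36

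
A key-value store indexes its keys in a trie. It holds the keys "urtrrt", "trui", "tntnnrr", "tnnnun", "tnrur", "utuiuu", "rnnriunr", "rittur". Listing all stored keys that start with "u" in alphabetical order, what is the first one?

urtrrt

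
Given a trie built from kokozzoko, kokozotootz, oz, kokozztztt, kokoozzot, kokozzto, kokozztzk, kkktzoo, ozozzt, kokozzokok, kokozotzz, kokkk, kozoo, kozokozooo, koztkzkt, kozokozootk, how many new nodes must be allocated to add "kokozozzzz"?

4

The longest prefix of "kokozozzzz" already in the trie is "kokozo" (length 6).
Each of the 4 remaining characters creates one node.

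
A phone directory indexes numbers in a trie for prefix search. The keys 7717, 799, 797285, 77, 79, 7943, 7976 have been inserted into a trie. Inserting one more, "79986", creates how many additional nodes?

2

Walking "79986" from the root, the first 3 characters ("799") follow existing edges; "8" is the first miss.
Each of the 2 remaining characters creates one node.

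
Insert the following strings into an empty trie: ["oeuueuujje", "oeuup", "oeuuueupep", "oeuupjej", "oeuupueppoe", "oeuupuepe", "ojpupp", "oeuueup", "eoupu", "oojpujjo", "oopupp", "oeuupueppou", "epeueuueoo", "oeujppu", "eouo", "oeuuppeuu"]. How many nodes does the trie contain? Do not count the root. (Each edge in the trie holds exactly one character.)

Trace insertions, counting only characters that open a new branch:
  "oeuueuujje" → 10 new (o, e, u, u, e, u, u, j, j, e)
  "oeuup" → prefix "oeuu" already present; 1 new (p)
  "oeuuueupep" → prefix "oeuu" already present; 6 new (u, e, u, p, e, p)
  "oeuupjej" → prefix "oeuup" already present; 3 new (j, e, j)
  "oeuupueppoe" → prefix "oeuup" already present; 6 new (u, e, p, p, o, e)
  "oeuupuepe" → prefix "oeuupuep" already present; 1 new (e)
  "ojpupp" → prefix "o" already present; 5 new (j, p, u, p, p)
  "oeuueup" → prefix "oeuueu" already present; 1 new (p)
  "eoupu" → 5 new (e, o, u, p, u)
  "oojpujjo" → prefix "o" already present; 7 new (o, j, p, u, j, j, o)
  "oopupp" → prefix "oo" already present; 4 new (p, u, p, p)
  "oeuupueppou" → prefix "oeuupueppo" already present; 1 new (u)
  "epeueuueoo" → prefix "e" already present; 9 new (p, e, u, e, u, u, e, o, o)
  "oeujppu" → prefix "oeu" already present; 4 new (j, p, p, u)
  "eouo" → prefix "eou" already present; 1 new (o)
  "oeuuppeuu" → prefix "oeuup" already present; 4 new (p, e, u, u)
Total nodes = 10 + 1 + 6 + 3 + 6 + 1 + 5 + 1 + 5 + 7 + 4 + 1 + 9 + 4 + 1 + 4 = 68

68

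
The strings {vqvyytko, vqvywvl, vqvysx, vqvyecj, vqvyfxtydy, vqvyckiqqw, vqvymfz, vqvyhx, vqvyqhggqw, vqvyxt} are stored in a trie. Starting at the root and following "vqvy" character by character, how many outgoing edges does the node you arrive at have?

Walk "vqvy" from the root, arriving at one node.
Characters that immediately follow "vqvy" among the stored strings: {c, e, f, h, m, q, s, w, x, y}.
That node has 10 child edges.

10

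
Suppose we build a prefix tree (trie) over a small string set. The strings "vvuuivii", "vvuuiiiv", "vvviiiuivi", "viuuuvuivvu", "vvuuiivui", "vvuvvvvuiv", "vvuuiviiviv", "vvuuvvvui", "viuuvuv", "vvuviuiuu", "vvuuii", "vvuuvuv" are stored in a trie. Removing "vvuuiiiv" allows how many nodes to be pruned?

2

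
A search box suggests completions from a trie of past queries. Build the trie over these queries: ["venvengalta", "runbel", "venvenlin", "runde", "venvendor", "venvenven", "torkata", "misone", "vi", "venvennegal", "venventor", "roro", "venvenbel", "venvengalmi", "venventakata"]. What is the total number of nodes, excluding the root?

63

For each word, the new-node count is its length minus the longest prefix already in the trie:
  "venvengalta" → 11 new (v, e, n, v, e, n, g, a, l, t, a)
  "runbel" → 6 new (r, u, n, b, e, l)
  "venvenlin" → prefix "venven" already present; 3 new (l, i, n)
  "runde" → prefix "run" already present; 2 new (d, e)
  "venvendor" → prefix "venven" already present; 3 new (d, o, r)
  "venvenven" → prefix "venven" already present; 3 new (v, e, n)
  "torkata" → 7 new (t, o, r, k, a, t, a)
  "misone" → 6 new (m, i, s, o, n, e)
  "vi" → prefix "v" already present; 1 new (i)
  "venvennegal" → prefix "venven" already present; 5 new (n, e, g, a, l)
  "venventor" → prefix "venven" already present; 3 new (t, o, r)
  "roro" → prefix "r" already present; 3 new (o, r, o)
  "venvenbel" → prefix "venven" already present; 3 new (b, e, l)
  "venvengalmi" → prefix "venvengal" already present; 2 new (m, i)
  "venventakata" → prefix "venvent" already present; 5 new (a, k, a, t, a)
Total nodes = 11 + 6 + 3 + 2 + 3 + 3 + 7 + 6 + 1 + 5 + 3 + 3 + 3 + 2 + 5 = 63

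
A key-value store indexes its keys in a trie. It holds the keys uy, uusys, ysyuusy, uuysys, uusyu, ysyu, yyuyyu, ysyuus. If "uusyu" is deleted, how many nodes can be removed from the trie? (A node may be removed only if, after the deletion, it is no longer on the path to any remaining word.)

1

A node on "uusyu"'s path can go only if nothing else ends at it or branches off below it.
The suffix "u" (1 node) is used only by "uusyu"; the node for "uusy" still has the child "s", so pruning stops there.
Nodes removed: 1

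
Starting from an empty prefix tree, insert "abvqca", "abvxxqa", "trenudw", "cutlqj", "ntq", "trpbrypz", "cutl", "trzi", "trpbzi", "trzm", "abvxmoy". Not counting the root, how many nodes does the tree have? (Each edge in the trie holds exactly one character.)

40

Trie structure (* marks end of a word):
(root)
├─ a
│  └─ b
│     └─ v
│        ├─ q
│        │  └─ c
│        │     └─ a *
│        └─ x
│           ├─ m
│           │  └─ o
│           │     └─ y *
│           └─ x
│              └─ q
│                 └─ a *
├─ c
│  └─ u
│     └─ t
│        └─ l *
│           └─ q
│              └─ j *
├─ n
│  └─ t
│     └─ q *
└─ t
   └─ r
      ├─ e
      │  └─ n
      │     └─ u
      │        └─ d
      │           └─ w *
      ├─ p
      │  └─ b
      │     ├─ r
      │     │  └─ y
      │     │     └─ p
      │     │        └─ z *
      │     └─ z
      │        └─ i *
      └─ z
         ├─ i *
         └─ m *
Counting every labelled node above: 40.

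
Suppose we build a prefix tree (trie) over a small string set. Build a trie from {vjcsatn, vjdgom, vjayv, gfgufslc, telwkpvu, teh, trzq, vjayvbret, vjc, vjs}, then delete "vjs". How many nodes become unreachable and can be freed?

Walk "vjs" from the leaf back toward the root, removing each node that no remaining word uses.
The suffix "s" (1 node) is used only by "vjs"; the node for "vj" still has the child "c", so pruning stops there.
Nodes removed: 1

1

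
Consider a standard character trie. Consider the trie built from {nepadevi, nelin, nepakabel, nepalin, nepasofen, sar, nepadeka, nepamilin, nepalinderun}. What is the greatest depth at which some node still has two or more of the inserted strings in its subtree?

7

The deepest shared node is where two words last agree before diverging.
e.g. "nepalin" and "nepalinderun" share the prefix "nepalin" of length 7; no pair shares a longer one.
Longest shared-prefix length: 7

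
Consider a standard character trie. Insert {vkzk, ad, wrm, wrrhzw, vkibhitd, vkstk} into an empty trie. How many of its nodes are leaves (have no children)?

6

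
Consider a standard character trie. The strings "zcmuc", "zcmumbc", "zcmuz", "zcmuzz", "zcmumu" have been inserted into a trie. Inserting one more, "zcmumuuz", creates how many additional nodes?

2

Walking "zcmumuuz" from the root, the first 6 characters ("zcmumu") follow existing edges; "u" is the first miss.
So 8 − 6 = 2 new nodes.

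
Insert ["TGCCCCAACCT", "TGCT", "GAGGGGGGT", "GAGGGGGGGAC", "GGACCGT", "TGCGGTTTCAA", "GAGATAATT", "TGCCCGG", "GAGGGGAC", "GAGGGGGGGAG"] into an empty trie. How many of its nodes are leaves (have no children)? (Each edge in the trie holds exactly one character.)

10

Leaves are exactly the stored words that no other stored word extends.
Those words: "GAGATAATT", "GAGGGGAC", "GAGGGGGGGAC", "GAGGGGGGGAG", "GAGGGGGGT", "GGACCGT", "TGCCCCAACCT", "TGCCCGG", "TGCGGTTTCAA", "TGCT"
Leaf count: 10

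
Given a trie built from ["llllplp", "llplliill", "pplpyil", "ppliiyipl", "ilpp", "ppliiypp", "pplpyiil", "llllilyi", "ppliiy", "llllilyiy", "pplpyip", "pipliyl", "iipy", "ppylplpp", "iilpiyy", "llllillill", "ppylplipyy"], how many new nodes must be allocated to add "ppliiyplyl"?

3

Walking "ppliiyplyl" from the root, the first 7 characters ("ppliiyp") follow existing edges; "l" is the first miss.
New nodes needed: |"ppliiyplyl"| − 7 = 10 − 7 = 3.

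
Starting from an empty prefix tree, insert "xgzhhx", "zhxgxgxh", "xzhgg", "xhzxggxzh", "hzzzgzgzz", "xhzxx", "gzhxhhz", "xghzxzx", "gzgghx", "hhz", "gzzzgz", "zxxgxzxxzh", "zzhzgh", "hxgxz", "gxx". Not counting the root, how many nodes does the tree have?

Trace insertions, counting only characters that open a new branch:
  "xgzhhx" → 6 new (x, g, z, h, h, x)
  "zhxgxgxh" → 8 new (z, h, x, g, x, g, x, h)
  "xzhgg" → prefix "x" already present; 4 new (z, h, g, g)
  "xhzxggxzh" → prefix "x" already present; 8 new (h, z, x, g, g, x, z, h)
  "hzzzgzgzz" → 9 new (h, z, z, z, g, z, g, z, z)
  "xhzxx" → prefix "xhzx" already present; 1 new (x)
  "gzhxhhz" → 7 new (g, z, h, x, h, h, z)
  "xghzxzx" → prefix "xg" already present; 5 new (h, z, x, z, x)
  "gzgghx" → prefix "gz" already present; 4 new (g, g, h, x)
  "hhz" → prefix "h" already present; 2 new (h, z)
  "gzzzgz" → prefix "gz" already present; 4 new (z, z, g, z)
  "zxxgxzxxzh" → prefix "z" already present; 9 new (x, x, g, x, z, x, x, z, h)
  "zzhzgh" → prefix "z" already present; 5 new (z, h, z, g, h)
  "hxgxz" → prefix "h" already present; 4 new (x, g, x, z)
  "gxx" → prefix "g" already present; 2 new (x, x)
Total nodes = 6 + 8 + 4 + 8 + 9 + 1 + 7 + 5 + 4 + 2 + 4 + 9 + 5 + 4 + 2 = 78

78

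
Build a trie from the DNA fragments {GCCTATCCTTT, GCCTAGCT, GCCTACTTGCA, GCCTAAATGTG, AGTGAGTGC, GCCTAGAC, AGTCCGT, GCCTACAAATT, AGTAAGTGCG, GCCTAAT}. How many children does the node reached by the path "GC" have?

1

Follow the path "GC" to its node, then look at its outgoing edges.
Distinct next characters after "GC": C.
That node has 1 child edge.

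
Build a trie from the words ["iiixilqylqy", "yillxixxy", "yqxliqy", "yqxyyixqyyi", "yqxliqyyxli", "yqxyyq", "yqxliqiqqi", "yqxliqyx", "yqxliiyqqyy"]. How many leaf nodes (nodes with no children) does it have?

8

A leaf is a node with no children — equivalently, the end of a word that is not a proper prefix of any other stored word.
Those words: "iiixilqylqy", "yillxixxy", "yqxliiyqqyy", "yqxliqiqqi", "yqxliqyx", "yqxliqyyxli", "yqxyyixqyyi", "yqxyyq"
Leaf count: 8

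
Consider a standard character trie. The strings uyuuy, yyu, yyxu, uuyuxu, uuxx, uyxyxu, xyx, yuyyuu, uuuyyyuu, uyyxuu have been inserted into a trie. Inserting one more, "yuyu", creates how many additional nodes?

1

"yuy" is already a path in the trie; the remaining "u" must be added.
New nodes needed: |"yuyu"| − 3 = 4 − 3 = 1.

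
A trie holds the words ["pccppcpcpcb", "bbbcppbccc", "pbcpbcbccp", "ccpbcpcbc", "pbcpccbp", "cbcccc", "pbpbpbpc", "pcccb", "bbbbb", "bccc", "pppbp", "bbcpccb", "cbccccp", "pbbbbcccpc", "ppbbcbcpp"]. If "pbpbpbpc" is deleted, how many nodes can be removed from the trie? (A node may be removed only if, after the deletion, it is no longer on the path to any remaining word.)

6

Walk "pbpbpbpc" from the leaf back toward the root, removing each node that no remaining word uses.
The suffix "pbpbpc" (6 nodes) is used only by "pbpbpbpc"; the node for "pb" still has the child "c", so pruning stops there.
Nodes removed: 6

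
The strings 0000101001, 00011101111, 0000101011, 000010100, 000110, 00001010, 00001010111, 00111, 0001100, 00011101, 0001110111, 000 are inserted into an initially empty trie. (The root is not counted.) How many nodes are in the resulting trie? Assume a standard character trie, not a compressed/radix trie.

Trace insertions, counting only characters that open a new branch:
  "0000101001" → 10 new (0, 0, 0, 0, 1, 0, 1, 0, 0, 1)
  "00011101111" → prefix "000" already present; 8 new (1, 1, 1, 0, 1, 1, 1, 1)
  "0000101011" → prefix "00001010" already present; 2 new (1, 1)
  "000010100" → prefix "000010100" already present; 0 new (none)
  "000110" → prefix "00011" already present; 1 new (0)
  "00001010" → prefix "00001010" already present; 0 new (none)
  "00001010111" → prefix "0000101011" already present; 1 new (1)
  "00111" → prefix "00" already present; 3 new (1, 1, 1)
  "0001100" → prefix "000110" already present; 1 new (0)
  "00011101" → prefix "00011101" already present; 0 new (none)
  "0001110111" → prefix "0001110111" already present; 0 new (none)
  "000" → prefix "000" already present; 0 new (none)
Total nodes = 10 + 8 + 2 + 0 + 1 + 0 + 1 + 3 + 1 + 0 + 0 + 0 = 26

26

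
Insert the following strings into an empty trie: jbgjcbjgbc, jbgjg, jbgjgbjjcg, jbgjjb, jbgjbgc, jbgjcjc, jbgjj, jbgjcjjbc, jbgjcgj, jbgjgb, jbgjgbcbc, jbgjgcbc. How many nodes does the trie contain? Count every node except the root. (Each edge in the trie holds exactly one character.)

34

Insert word by word; a character creates a node only if that edge doesn't already exist:
  "jbgjcbjgbc" → 10 new (j, b, g, j, c, b, j, g, b, c)
  "jbgjg" → prefix "jbgj" already present; 1 new (g)
  "jbgjgbjjcg" → prefix "jbgjg" already present; 5 new (b, j, j, c, g)
  "jbgjjb" → prefix "jbgj" already present; 2 new (j, b)
  "jbgjbgc" → prefix "jbgj" already present; 3 new (b, g, c)
  "jbgjcjc" → prefix "jbgjc" already present; 2 new (j, c)
  "jbgjj" → prefix "jbgjj" already present; 0 new (none)
  "jbgjcjjbc" → prefix "jbgjcj" already present; 3 new (j, b, c)
  "jbgjcgj" → prefix "jbgjc" already present; 2 new (g, j)
  "jbgjgb" → prefix "jbgjgb" already present; 0 new (none)
  "jbgjgbcbc" → prefix "jbgjgb" already present; 3 new (c, b, c)
  "jbgjgcbc" → prefix "jbgjg" already present; 3 new (c, b, c)
Total nodes = 10 + 1 + 5 + 2 + 3 + 2 + 0 + 3 + 2 + 0 + 3 + 3 = 34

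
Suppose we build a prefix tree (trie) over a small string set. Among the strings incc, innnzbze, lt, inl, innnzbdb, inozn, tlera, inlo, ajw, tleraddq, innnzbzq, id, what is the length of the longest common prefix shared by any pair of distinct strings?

7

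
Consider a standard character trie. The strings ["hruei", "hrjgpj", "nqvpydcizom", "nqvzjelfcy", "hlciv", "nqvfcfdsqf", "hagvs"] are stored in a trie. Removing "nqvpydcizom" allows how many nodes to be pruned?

8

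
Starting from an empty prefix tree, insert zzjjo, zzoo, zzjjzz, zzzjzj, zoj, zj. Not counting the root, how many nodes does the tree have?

16

Count nodes per top-level branch (shared prefixes stored once):
  'z'-branch (zj, zoj, zzjjo, zzjjzz, zzoo, zzzjzj): 16 nodes
Sum: 16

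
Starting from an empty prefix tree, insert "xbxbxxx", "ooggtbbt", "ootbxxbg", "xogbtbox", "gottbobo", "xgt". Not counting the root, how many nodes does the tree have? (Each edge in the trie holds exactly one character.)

38

Trie structure (* marks end of a word):
(root)
├─ g
│  └─ o
│     └─ t
│        └─ t
│           └─ b
│              └─ o
│                 └─ b
│                    └─ o *
├─ o
│  └─ o
│     ├─ g
│     │  └─ g
│     │     └─ t
│     │        └─ b
│     │           └─ b
│     │              └─ t *
│     └─ t
│        └─ b
│           └─ x
│              └─ x
│                 └─ b
│                    └─ g *
└─ x
   ├─ b
   │  └─ x
   │     └─ b
   │        └─ x
   │           └─ x
   │              └─ x *
   ├─ g
   │  └─ t *
   └─ o
      └─ g
         └─ b
            └─ t
               └─ b
                  └─ o
                     └─ x *
Counting every labelled node above: 38.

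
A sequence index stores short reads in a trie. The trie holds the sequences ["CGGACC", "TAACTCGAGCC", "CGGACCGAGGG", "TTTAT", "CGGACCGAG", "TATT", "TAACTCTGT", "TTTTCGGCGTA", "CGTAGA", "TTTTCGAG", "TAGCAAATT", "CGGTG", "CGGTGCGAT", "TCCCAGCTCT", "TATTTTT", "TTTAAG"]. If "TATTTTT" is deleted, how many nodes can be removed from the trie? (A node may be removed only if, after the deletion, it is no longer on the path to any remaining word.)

A node on "TATTTTT"'s path can go only if nothing else ends at it or branches off below it.
The suffix "TTT" (3 nodes) is used only by "TATTTTT"; "TATT" is itself a stored word, so pruning stops there.
Nodes removed: 3

3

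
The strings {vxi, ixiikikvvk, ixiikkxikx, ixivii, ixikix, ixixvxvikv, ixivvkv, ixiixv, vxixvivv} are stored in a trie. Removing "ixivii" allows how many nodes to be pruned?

2

A node on "ixivii"'s path can go only if nothing else ends at it or branches off below it.
The suffix "ii" (2 nodes) is used only by "ixivii"; the node for "ixiv" still has the child "v", so pruning stops there.
Nodes removed: 2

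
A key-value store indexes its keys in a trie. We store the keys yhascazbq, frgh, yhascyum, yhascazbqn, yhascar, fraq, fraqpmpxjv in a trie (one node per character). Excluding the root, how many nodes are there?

Trie structure (* marks end of a word):
(root)
├─ f
│  └─ r
│     ├─ a
│     │  └─ q *
│     │     └─ p
│     │        └─ m
│     │           └─ p
│     │              └─ x
│     │                 └─ j
│     │                    └─ v *
│     └─ g
│        └─ h *
└─ y
   └─ h
      └─ a
         └─ s
            └─ c
               ├─ a
               │  ├─ r *
               │  └─ z
               │     └─ b
               │        └─ q *
               │           └─ n *
               └─ y
                  └─ u
                     └─ m *
Counting every labelled node above: 26.

26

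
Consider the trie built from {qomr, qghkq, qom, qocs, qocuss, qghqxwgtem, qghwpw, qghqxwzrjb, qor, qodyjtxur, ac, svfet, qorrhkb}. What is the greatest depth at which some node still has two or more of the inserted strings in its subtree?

6

The deepest shared node is where two words last agree before diverging.
e.g. "qghqxwgtem" and "qghqxwzrjb" share the prefix "qghqxw" of length 6; no pair shares a longer one.
Longest shared-prefix length: 6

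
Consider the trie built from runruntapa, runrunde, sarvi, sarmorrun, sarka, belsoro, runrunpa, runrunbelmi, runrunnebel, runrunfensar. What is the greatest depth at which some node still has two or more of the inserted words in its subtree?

6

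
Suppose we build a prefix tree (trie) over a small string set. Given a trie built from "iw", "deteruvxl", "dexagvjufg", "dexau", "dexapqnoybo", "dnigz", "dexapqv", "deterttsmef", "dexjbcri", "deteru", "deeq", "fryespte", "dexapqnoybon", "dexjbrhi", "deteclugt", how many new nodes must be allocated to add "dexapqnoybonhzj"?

"dexapqnoybon" is already a path in the trie; the remaining "hzj" must be added.
Each of the 3 remaining characters creates one node.

3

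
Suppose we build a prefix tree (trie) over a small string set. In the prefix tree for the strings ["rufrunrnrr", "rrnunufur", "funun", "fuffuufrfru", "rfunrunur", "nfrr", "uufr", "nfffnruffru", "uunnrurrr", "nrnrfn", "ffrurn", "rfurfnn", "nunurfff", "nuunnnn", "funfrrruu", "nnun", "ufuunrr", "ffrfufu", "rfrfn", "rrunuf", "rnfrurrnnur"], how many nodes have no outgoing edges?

Leaves are exactly the stored words that no other stored word extends.
Those words: "ffrfufu", "ffrurn", "fuffuufrfru", "funfrrruu", "funun", "nfffnruffru", "nfrr", "nnun", "nrnrfn", "nunurfff", "nuunnnn", "rfrfn", "rfunrunur", "rfurfnn", "rnfrurrnnur", "rrnunufur", "rrunuf", "rufrunrnrr", "ufuunrr", "uufr", "uunnrurrr"
Leaf count: 21

21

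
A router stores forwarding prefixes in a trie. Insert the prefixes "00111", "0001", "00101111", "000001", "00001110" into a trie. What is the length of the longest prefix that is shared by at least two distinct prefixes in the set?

4

Look for the deepest trie node that still has at least two words in its subtree.
"000001" and "00001110" agree on "0000" (4 characters) before diverging; nothing deeper is shared.
Longest shared-prefix length: 4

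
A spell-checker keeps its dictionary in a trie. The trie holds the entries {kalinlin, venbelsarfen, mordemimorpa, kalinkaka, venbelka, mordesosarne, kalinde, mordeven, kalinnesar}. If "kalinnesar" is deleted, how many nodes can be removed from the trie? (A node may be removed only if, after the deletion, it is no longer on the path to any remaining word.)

After clearing the end-marker at "kalinnesar", prune upward until reaching a node still needed by another word.
The suffix "nesar" (5 nodes) is used only by "kalinnesar"; the node for "kalin" still has the child "l", so pruning stops there.
Nodes removed: 5

5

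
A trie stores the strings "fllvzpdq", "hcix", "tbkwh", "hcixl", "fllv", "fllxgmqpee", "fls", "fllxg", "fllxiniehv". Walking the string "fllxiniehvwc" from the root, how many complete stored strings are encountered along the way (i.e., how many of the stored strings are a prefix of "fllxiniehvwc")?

Traverse "fllxiniehvwc" character by character; count nodes along the way that are marked as word ends.
Prefixes of the query that are stored words: "fllxiniehv"
Count: 1

1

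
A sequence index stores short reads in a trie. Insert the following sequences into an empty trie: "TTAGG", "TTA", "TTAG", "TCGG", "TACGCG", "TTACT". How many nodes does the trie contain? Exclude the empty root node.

15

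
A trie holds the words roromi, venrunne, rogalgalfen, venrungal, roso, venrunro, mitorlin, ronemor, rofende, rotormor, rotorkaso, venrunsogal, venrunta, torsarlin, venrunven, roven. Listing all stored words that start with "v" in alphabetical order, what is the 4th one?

Words with prefix "v", in lexicographic order: "venrungal", "venrunne", "venrunro", "venrunsogal", "venrunta", "venrunven"
Position 4: venrunsogal

venrunsogal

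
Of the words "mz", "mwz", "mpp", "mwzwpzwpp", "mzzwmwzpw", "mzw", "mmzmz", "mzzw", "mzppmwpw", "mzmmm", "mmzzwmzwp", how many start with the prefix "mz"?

Walk to "mz"; the words in its subtree are exactly those with that prefix.
Words under "mz": mz, mzmmm, mzppmwpw, mzw, mzzw, mzzwmwzpw
Count: 6

6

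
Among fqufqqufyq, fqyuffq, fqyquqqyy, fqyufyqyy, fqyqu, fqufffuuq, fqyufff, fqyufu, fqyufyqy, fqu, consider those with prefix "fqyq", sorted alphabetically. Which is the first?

fqyqu

Filter for "fqyq…" and sort: "fqyqu", "fqyquqqyy"
The 1st is fqyqu.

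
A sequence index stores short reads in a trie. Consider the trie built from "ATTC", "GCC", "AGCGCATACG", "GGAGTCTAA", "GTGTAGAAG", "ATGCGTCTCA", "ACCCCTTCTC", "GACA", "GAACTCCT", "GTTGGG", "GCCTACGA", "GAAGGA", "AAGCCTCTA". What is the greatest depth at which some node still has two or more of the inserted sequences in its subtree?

Equivalently: take the maximum, over all pairs, of their longest common prefix length.
e.g. "GAACTCCT" and "GAAGGA" share the prefix "GAA" of length 3; no pair shares a longer one.
Longest shared-prefix length: 3

3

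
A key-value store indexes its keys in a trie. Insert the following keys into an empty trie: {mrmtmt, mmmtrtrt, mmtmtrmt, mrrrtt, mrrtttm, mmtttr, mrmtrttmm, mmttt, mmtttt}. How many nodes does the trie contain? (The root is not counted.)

Trie structure (* marks end of a word):
(root)
└─ m
   ├─ m
   │  ├─ m
   │  │  └─ t
   │  │     └─ r
   │  │        └─ t
   │  │           └─ r
   │  │              └─ t *
   │  └─ t
   │     ├─ m
   │     │  └─ t
   │     │     └─ r
   │     │        └─ m
   │     │           └─ t *
   │     └─ t
   │        └─ t *
   │           ├─ r *
   │           └─ t *
   └─ r
      ├─ m
      │  └─ t
      │     ├─ m
      │     │  └─ t *
      │     └─ r
      │        └─ t
      │           └─ t
      │              └─ m
      │                 └─ m *
      └─ r
         ├─ r
         │  └─ t
         │     └─ t *
         └─ t
            └─ t
               └─ t
                  └─ m *
Counting every labelled node above: 36.

36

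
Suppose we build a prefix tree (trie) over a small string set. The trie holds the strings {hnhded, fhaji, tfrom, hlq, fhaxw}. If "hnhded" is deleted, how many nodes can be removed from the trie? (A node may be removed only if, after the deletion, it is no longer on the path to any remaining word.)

5

After clearing the end-marker at "hnhded", prune upward until reaching a node still needed by another word.
The suffix "nhded" (5 nodes) is used only by "hnhded"; the node for "h" still has the child "l", so pruning stops there.
Nodes removed: 5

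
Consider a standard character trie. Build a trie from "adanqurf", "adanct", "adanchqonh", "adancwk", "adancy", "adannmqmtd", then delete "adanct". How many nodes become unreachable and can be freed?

1

Walk "adanct" from the leaf back toward the root, removing each node that no remaining word uses.
The suffix "t" (1 node) is used only by "adanct"; the node for "adanc" still has the child "h", so pruning stops there.
Nodes removed: 1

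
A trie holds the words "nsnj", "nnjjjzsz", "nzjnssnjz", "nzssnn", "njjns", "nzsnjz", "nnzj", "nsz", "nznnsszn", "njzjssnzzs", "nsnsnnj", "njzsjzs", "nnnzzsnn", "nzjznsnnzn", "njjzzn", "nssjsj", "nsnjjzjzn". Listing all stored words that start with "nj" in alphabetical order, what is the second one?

njjzzn

Words with prefix "nj", in lexicographic order: "njjns", "njjzzn", "njzjssnzzs", "njzsjzs"
Position 2: njjzzn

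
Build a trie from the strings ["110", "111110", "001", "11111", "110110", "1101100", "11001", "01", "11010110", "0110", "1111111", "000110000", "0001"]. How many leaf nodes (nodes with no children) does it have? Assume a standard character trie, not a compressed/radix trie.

8

Leaves are exactly the stored words that no other stored word extends.
Those words: "000110000", "001", "0110", "11001", "11010110", "1101100", "111110", "1111111"
Leaf count: 8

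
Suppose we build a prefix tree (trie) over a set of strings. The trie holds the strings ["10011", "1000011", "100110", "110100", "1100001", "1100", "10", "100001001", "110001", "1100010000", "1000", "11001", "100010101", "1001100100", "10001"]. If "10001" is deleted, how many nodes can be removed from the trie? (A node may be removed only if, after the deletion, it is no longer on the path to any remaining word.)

0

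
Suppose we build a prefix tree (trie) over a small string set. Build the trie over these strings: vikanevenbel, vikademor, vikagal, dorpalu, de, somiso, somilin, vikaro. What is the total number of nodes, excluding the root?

39

Insert word by word; a character creates a node only if that edge doesn't already exist:
  "vikanevenbel" → 12 new (v, i, k, a, n, e, v, e, n, b, e, l)
  "vikademor" → prefix "vika" already present; 5 new (d, e, m, o, r)
  "vikagal" → prefix "vika" already present; 3 new (g, a, l)
  "dorpalu" → 7 new (d, o, r, p, a, l, u)
  "de" → prefix "d" already present; 1 new (e)
  "somiso" → 6 new (s, o, m, i, s, o)
  "somilin" → prefix "somi" already present; 3 new (l, i, n)
  "vikaro" → prefix "vika" already present; 2 new (r, o)
Total nodes = 12 + 5 + 3 + 7 + 1 + 6 + 3 + 2 = 39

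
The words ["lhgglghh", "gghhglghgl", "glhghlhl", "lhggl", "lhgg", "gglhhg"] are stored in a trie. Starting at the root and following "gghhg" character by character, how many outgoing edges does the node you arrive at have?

1

Walk "gghhg" from the root, arriving at one node.
Distinct next characters after "gghhg": l.
That node has 1 child edge.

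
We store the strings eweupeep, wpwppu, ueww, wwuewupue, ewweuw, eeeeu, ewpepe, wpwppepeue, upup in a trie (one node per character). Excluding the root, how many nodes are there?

Insert word by word; a character creates a node only if that edge doesn't already exist:
  "eweupeep" → 8 new (e, w, e, u, p, e, e, p)
  "wpwppu" → 6 new (w, p, w, p, p, u)
  "ueww" → 4 new (u, e, w, w)
  "wwuewupue" → prefix "w" already present; 8 new (w, u, e, w, u, p, u, e)
  "ewweuw" → prefix "ew" already present; 4 new (w, e, u, w)
  "eeeeu" → prefix "e" already present; 4 new (e, e, e, u)
  "ewpepe" → prefix "ew" already present; 4 new (p, e, p, e)
  "wpwppepeue" → prefix "wpwpp" already present; 5 new (e, p, e, u, e)
  "upup" → prefix "u" already present; 3 new (p, u, p)
Total nodes = 8 + 6 + 4 + 8 + 4 + 4 + 4 + 5 + 3 = 46

46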